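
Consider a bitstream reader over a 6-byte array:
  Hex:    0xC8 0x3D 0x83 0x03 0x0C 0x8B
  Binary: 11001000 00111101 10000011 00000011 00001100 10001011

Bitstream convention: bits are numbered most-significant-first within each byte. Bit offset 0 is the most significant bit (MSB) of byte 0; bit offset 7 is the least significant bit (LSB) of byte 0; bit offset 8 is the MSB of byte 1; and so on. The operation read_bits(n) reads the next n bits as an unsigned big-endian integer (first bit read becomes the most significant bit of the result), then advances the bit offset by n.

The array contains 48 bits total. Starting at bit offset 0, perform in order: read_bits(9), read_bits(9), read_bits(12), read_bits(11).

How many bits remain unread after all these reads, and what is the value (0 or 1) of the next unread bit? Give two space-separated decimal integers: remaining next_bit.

Read 1: bits[0:9] width=9 -> value=400 (bin 110010000); offset now 9 = byte 1 bit 1; 39 bits remain
Read 2: bits[9:18] width=9 -> value=246 (bin 011110110); offset now 18 = byte 2 bit 2; 30 bits remain
Read 3: bits[18:30] width=12 -> value=192 (bin 000011000000); offset now 30 = byte 3 bit 6; 18 bits remain
Read 4: bits[30:41] width=11 -> value=1561 (bin 11000011001); offset now 41 = byte 5 bit 1; 7 bits remain

Answer: 7 0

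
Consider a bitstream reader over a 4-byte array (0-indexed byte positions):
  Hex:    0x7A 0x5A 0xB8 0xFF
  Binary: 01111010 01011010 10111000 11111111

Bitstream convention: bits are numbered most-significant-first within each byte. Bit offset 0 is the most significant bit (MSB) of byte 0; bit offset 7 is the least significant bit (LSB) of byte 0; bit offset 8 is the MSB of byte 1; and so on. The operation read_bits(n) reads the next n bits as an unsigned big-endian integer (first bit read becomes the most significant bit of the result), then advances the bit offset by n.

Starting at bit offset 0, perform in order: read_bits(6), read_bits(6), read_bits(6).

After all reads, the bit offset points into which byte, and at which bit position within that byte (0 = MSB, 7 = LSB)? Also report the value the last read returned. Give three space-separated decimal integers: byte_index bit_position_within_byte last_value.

Read 1: bits[0:6] width=6 -> value=30 (bin 011110); offset now 6 = byte 0 bit 6; 26 bits remain
Read 2: bits[6:12] width=6 -> value=37 (bin 100101); offset now 12 = byte 1 bit 4; 20 bits remain
Read 3: bits[12:18] width=6 -> value=42 (bin 101010); offset now 18 = byte 2 bit 2; 14 bits remain

Answer: 2 2 42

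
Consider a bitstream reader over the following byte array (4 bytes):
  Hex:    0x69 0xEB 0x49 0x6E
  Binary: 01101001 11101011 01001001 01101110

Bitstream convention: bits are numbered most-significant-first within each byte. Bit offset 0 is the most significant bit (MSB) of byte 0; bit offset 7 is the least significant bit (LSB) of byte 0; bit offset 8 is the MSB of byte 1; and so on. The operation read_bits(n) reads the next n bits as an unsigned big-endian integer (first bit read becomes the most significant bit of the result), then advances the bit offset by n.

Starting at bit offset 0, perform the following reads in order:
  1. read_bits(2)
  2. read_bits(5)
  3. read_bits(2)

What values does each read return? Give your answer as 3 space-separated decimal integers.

Answer: 1 20 3

Derivation:
Read 1: bits[0:2] width=2 -> value=1 (bin 01); offset now 2 = byte 0 bit 2; 30 bits remain
Read 2: bits[2:7] width=5 -> value=20 (bin 10100); offset now 7 = byte 0 bit 7; 25 bits remain
Read 3: bits[7:9] width=2 -> value=3 (bin 11); offset now 9 = byte 1 bit 1; 23 bits remain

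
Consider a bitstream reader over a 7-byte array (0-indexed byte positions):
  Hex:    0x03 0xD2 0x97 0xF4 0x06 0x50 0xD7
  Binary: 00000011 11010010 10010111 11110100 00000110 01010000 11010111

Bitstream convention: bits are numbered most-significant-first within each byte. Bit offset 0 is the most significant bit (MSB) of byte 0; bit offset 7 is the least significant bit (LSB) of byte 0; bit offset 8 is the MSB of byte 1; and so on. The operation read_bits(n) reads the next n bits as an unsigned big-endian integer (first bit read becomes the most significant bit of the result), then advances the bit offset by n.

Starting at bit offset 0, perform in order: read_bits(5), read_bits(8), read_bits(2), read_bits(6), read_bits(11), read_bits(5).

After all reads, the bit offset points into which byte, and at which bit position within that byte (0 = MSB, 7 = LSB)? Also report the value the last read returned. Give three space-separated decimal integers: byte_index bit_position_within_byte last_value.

Read 1: bits[0:5] width=5 -> value=0 (bin 00000); offset now 5 = byte 0 bit 5; 51 bits remain
Read 2: bits[5:13] width=8 -> value=122 (bin 01111010); offset now 13 = byte 1 bit 5; 43 bits remain
Read 3: bits[13:15] width=2 -> value=1 (bin 01); offset now 15 = byte 1 bit 7; 41 bits remain
Read 4: bits[15:21] width=6 -> value=18 (bin 010010); offset now 21 = byte 2 bit 5; 35 bits remain
Read 5: bits[21:32] width=11 -> value=2036 (bin 11111110100); offset now 32 = byte 4 bit 0; 24 bits remain
Read 6: bits[32:37] width=5 -> value=0 (bin 00000); offset now 37 = byte 4 bit 5; 19 bits remain

Answer: 4 5 0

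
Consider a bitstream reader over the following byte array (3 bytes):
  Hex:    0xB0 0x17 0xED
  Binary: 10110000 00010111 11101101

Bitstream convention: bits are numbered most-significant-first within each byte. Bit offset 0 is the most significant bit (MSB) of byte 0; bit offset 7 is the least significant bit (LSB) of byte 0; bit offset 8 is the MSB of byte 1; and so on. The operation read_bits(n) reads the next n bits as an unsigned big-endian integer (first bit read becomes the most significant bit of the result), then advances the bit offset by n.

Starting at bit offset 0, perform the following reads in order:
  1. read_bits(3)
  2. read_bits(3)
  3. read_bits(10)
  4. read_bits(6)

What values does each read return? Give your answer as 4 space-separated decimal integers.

Answer: 5 4 23 59

Derivation:
Read 1: bits[0:3] width=3 -> value=5 (bin 101); offset now 3 = byte 0 bit 3; 21 bits remain
Read 2: bits[3:6] width=3 -> value=4 (bin 100); offset now 6 = byte 0 bit 6; 18 bits remain
Read 3: bits[6:16] width=10 -> value=23 (bin 0000010111); offset now 16 = byte 2 bit 0; 8 bits remain
Read 4: bits[16:22] width=6 -> value=59 (bin 111011); offset now 22 = byte 2 bit 6; 2 bits remain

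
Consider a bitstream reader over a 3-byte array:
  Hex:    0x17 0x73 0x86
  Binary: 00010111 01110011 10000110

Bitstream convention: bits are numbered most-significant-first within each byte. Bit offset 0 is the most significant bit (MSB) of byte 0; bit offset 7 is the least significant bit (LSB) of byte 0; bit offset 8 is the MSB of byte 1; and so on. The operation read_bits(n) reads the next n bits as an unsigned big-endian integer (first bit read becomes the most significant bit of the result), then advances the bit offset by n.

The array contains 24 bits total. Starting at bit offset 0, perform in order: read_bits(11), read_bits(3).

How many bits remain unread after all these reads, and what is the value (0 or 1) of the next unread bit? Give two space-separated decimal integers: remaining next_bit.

Read 1: bits[0:11] width=11 -> value=187 (bin 00010111011); offset now 11 = byte 1 bit 3; 13 bits remain
Read 2: bits[11:14] width=3 -> value=4 (bin 100); offset now 14 = byte 1 bit 6; 10 bits remain

Answer: 10 1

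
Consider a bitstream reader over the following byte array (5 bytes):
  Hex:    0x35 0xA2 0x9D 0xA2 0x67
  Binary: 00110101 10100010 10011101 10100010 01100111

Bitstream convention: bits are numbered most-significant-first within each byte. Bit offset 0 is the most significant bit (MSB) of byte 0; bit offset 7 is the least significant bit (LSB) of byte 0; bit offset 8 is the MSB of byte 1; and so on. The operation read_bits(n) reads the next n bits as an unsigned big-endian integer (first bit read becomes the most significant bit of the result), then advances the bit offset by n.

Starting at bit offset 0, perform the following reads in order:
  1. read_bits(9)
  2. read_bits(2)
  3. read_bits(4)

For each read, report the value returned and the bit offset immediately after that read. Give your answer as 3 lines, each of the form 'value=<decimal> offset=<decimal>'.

Read 1: bits[0:9] width=9 -> value=107 (bin 001101011); offset now 9 = byte 1 bit 1; 31 bits remain
Read 2: bits[9:11] width=2 -> value=1 (bin 01); offset now 11 = byte 1 bit 3; 29 bits remain
Read 3: bits[11:15] width=4 -> value=1 (bin 0001); offset now 15 = byte 1 bit 7; 25 bits remain

Answer: value=107 offset=9
value=1 offset=11
value=1 offset=15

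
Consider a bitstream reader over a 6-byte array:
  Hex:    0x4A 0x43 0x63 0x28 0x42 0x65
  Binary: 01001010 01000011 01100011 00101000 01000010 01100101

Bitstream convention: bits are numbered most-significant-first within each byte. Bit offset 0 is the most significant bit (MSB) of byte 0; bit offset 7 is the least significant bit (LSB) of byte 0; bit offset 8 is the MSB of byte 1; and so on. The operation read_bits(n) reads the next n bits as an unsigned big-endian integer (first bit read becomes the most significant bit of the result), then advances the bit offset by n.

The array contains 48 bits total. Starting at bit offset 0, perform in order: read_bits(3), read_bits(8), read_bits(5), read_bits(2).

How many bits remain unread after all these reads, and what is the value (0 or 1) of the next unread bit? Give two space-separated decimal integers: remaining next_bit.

Read 1: bits[0:3] width=3 -> value=2 (bin 010); offset now 3 = byte 0 bit 3; 45 bits remain
Read 2: bits[3:11] width=8 -> value=82 (bin 01010010); offset now 11 = byte 1 bit 3; 37 bits remain
Read 3: bits[11:16] width=5 -> value=3 (bin 00011); offset now 16 = byte 2 bit 0; 32 bits remain
Read 4: bits[16:18] width=2 -> value=1 (bin 01); offset now 18 = byte 2 bit 2; 30 bits remain

Answer: 30 1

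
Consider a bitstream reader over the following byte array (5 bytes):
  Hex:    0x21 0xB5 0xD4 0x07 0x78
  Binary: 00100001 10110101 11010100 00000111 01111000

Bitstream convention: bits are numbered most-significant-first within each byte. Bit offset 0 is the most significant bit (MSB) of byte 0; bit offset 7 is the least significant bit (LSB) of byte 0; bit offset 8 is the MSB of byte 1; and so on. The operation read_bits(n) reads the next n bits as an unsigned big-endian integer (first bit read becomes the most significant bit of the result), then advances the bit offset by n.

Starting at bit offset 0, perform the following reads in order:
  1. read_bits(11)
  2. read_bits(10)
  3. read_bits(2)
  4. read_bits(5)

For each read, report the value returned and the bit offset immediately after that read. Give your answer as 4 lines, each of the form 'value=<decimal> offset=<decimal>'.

Read 1: bits[0:11] width=11 -> value=269 (bin 00100001101); offset now 11 = byte 1 bit 3; 29 bits remain
Read 2: bits[11:21] width=10 -> value=698 (bin 1010111010); offset now 21 = byte 2 bit 5; 19 bits remain
Read 3: bits[21:23] width=2 -> value=2 (bin 10); offset now 23 = byte 2 bit 7; 17 bits remain
Read 4: bits[23:28] width=5 -> value=0 (bin 00000); offset now 28 = byte 3 bit 4; 12 bits remain

Answer: value=269 offset=11
value=698 offset=21
value=2 offset=23
value=0 offset=28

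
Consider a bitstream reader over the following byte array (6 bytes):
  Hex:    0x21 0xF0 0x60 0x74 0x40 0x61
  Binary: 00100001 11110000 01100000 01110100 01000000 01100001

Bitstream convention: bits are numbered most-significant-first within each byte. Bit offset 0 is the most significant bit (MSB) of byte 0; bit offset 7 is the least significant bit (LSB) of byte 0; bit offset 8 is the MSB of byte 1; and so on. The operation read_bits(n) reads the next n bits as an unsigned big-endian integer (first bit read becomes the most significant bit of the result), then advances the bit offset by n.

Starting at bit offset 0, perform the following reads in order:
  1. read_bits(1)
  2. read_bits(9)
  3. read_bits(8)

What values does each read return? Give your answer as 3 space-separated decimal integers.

Answer: 0 135 193

Derivation:
Read 1: bits[0:1] width=1 -> value=0 (bin 0); offset now 1 = byte 0 bit 1; 47 bits remain
Read 2: bits[1:10] width=9 -> value=135 (bin 010000111); offset now 10 = byte 1 bit 2; 38 bits remain
Read 3: bits[10:18] width=8 -> value=193 (bin 11000001); offset now 18 = byte 2 bit 2; 30 bits remain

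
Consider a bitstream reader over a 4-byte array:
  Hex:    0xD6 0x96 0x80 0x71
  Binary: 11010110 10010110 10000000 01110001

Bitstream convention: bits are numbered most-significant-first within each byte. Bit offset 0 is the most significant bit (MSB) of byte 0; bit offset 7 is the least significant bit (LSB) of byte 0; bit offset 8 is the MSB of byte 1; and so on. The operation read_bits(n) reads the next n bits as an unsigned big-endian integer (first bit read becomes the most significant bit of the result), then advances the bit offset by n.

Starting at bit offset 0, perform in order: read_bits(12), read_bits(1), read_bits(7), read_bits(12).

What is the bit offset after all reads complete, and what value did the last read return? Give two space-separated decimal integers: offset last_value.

Answer: 32 113

Derivation:
Read 1: bits[0:12] width=12 -> value=3433 (bin 110101101001); offset now 12 = byte 1 bit 4; 20 bits remain
Read 2: bits[12:13] width=1 -> value=0 (bin 0); offset now 13 = byte 1 bit 5; 19 bits remain
Read 3: bits[13:20] width=7 -> value=104 (bin 1101000); offset now 20 = byte 2 bit 4; 12 bits remain
Read 4: bits[20:32] width=12 -> value=113 (bin 000001110001); offset now 32 = byte 4 bit 0; 0 bits remain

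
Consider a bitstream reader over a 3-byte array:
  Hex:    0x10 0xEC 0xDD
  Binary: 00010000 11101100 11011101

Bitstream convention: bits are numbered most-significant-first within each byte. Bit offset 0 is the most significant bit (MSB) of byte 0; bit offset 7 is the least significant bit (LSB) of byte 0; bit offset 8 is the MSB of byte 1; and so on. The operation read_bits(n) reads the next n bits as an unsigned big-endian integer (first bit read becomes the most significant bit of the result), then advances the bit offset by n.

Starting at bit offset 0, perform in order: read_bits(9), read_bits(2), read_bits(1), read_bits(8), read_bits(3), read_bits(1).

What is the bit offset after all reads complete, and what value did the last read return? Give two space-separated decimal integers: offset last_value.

Read 1: bits[0:9] width=9 -> value=33 (bin 000100001); offset now 9 = byte 1 bit 1; 15 bits remain
Read 2: bits[9:11] width=2 -> value=3 (bin 11); offset now 11 = byte 1 bit 3; 13 bits remain
Read 3: bits[11:12] width=1 -> value=0 (bin 0); offset now 12 = byte 1 bit 4; 12 bits remain
Read 4: bits[12:20] width=8 -> value=205 (bin 11001101); offset now 20 = byte 2 bit 4; 4 bits remain
Read 5: bits[20:23] width=3 -> value=6 (bin 110); offset now 23 = byte 2 bit 7; 1 bits remain
Read 6: bits[23:24] width=1 -> value=1 (bin 1); offset now 24 = byte 3 bit 0; 0 bits remain

Answer: 24 1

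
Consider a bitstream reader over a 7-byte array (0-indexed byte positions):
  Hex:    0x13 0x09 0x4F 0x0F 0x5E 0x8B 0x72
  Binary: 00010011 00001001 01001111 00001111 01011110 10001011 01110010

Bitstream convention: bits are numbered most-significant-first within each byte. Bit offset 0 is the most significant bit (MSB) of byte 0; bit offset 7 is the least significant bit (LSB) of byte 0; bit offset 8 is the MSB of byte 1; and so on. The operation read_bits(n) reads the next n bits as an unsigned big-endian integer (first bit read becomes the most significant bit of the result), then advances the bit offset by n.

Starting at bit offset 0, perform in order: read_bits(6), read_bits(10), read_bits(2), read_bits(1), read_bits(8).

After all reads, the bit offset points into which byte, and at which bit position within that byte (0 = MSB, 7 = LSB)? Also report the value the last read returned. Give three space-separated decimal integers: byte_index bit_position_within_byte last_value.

Read 1: bits[0:6] width=6 -> value=4 (bin 000100); offset now 6 = byte 0 bit 6; 50 bits remain
Read 2: bits[6:16] width=10 -> value=777 (bin 1100001001); offset now 16 = byte 2 bit 0; 40 bits remain
Read 3: bits[16:18] width=2 -> value=1 (bin 01); offset now 18 = byte 2 bit 2; 38 bits remain
Read 4: bits[18:19] width=1 -> value=0 (bin 0); offset now 19 = byte 2 bit 3; 37 bits remain
Read 5: bits[19:27] width=8 -> value=120 (bin 01111000); offset now 27 = byte 3 bit 3; 29 bits remain

Answer: 3 3 120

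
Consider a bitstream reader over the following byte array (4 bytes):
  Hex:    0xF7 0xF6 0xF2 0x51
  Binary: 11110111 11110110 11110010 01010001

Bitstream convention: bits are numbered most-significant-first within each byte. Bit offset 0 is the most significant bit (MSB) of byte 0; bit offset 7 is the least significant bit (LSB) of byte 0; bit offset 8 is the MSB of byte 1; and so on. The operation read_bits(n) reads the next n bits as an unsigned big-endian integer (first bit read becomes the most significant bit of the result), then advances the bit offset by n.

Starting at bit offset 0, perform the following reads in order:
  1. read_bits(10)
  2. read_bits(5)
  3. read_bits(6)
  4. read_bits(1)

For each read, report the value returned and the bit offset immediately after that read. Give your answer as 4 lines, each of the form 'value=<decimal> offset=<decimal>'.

Answer: value=991 offset=10
value=27 offset=15
value=30 offset=21
value=0 offset=22

Derivation:
Read 1: bits[0:10] width=10 -> value=991 (bin 1111011111); offset now 10 = byte 1 bit 2; 22 bits remain
Read 2: bits[10:15] width=5 -> value=27 (bin 11011); offset now 15 = byte 1 bit 7; 17 bits remain
Read 3: bits[15:21] width=6 -> value=30 (bin 011110); offset now 21 = byte 2 bit 5; 11 bits remain
Read 4: bits[21:22] width=1 -> value=0 (bin 0); offset now 22 = byte 2 bit 6; 10 bits remain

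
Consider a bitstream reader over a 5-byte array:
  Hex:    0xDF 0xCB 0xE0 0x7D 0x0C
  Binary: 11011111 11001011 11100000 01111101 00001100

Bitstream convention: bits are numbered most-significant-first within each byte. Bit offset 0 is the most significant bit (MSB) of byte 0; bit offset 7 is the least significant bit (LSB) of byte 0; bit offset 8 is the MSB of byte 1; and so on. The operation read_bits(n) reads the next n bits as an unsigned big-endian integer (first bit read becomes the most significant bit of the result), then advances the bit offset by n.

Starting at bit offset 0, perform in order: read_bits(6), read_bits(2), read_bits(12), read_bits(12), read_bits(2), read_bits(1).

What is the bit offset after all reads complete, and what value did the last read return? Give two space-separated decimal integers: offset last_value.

Answer: 35 0

Derivation:
Read 1: bits[0:6] width=6 -> value=55 (bin 110111); offset now 6 = byte 0 bit 6; 34 bits remain
Read 2: bits[6:8] width=2 -> value=3 (bin 11); offset now 8 = byte 1 bit 0; 32 bits remain
Read 3: bits[8:20] width=12 -> value=3262 (bin 110010111110); offset now 20 = byte 2 bit 4; 20 bits remain
Read 4: bits[20:32] width=12 -> value=125 (bin 000001111101); offset now 32 = byte 4 bit 0; 8 bits remain
Read 5: bits[32:34] width=2 -> value=0 (bin 00); offset now 34 = byte 4 bit 2; 6 bits remain
Read 6: bits[34:35] width=1 -> value=0 (bin 0); offset now 35 = byte 4 bit 3; 5 bits remain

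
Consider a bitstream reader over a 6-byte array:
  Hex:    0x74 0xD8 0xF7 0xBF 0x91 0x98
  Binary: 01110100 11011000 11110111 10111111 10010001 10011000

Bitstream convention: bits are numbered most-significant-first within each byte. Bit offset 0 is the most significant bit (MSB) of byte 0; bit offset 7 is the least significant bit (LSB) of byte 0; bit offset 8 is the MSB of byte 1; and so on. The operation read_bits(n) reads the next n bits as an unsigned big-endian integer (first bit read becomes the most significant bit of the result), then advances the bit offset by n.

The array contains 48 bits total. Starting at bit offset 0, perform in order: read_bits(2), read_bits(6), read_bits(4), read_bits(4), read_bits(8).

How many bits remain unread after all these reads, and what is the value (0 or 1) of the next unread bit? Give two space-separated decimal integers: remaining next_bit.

Answer: 24 1

Derivation:
Read 1: bits[0:2] width=2 -> value=1 (bin 01); offset now 2 = byte 0 bit 2; 46 bits remain
Read 2: bits[2:8] width=6 -> value=52 (bin 110100); offset now 8 = byte 1 bit 0; 40 bits remain
Read 3: bits[8:12] width=4 -> value=13 (bin 1101); offset now 12 = byte 1 bit 4; 36 bits remain
Read 4: bits[12:16] width=4 -> value=8 (bin 1000); offset now 16 = byte 2 bit 0; 32 bits remain
Read 5: bits[16:24] width=8 -> value=247 (bin 11110111); offset now 24 = byte 3 bit 0; 24 bits remain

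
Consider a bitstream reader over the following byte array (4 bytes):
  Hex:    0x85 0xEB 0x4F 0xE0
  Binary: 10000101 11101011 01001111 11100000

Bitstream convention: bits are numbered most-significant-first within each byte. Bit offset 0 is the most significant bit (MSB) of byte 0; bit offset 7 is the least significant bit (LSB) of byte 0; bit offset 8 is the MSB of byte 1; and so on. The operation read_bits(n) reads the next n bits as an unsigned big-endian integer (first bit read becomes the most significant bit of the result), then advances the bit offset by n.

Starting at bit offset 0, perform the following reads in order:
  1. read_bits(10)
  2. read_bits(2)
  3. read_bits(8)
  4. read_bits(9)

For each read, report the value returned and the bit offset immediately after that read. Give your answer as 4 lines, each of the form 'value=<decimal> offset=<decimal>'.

Answer: value=535 offset=10
value=2 offset=12
value=180 offset=20
value=508 offset=29

Derivation:
Read 1: bits[0:10] width=10 -> value=535 (bin 1000010111); offset now 10 = byte 1 bit 2; 22 bits remain
Read 2: bits[10:12] width=2 -> value=2 (bin 10); offset now 12 = byte 1 bit 4; 20 bits remain
Read 3: bits[12:20] width=8 -> value=180 (bin 10110100); offset now 20 = byte 2 bit 4; 12 bits remain
Read 4: bits[20:29] width=9 -> value=508 (bin 111111100); offset now 29 = byte 3 bit 5; 3 bits remain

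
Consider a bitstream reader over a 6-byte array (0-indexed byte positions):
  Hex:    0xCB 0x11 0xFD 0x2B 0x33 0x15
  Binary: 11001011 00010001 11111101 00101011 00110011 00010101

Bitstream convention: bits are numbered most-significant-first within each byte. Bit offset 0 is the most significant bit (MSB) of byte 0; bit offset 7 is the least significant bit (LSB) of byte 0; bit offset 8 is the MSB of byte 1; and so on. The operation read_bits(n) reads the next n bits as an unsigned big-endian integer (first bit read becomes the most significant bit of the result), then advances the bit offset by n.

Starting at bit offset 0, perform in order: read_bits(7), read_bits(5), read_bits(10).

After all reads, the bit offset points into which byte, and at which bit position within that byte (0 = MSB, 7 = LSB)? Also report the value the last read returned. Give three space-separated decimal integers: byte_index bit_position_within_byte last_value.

Answer: 2 6 127

Derivation:
Read 1: bits[0:7] width=7 -> value=101 (bin 1100101); offset now 7 = byte 0 bit 7; 41 bits remain
Read 2: bits[7:12] width=5 -> value=17 (bin 10001); offset now 12 = byte 1 bit 4; 36 bits remain
Read 3: bits[12:22] width=10 -> value=127 (bin 0001111111); offset now 22 = byte 2 bit 6; 26 bits remain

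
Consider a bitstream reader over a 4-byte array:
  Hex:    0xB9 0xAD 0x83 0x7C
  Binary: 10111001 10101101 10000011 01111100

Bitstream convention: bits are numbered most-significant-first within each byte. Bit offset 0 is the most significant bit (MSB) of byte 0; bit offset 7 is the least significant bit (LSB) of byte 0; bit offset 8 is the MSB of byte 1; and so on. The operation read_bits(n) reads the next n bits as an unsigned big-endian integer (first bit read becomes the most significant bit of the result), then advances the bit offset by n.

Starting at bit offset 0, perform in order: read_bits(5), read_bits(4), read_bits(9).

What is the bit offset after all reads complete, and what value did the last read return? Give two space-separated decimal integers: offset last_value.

Answer: 18 182

Derivation:
Read 1: bits[0:5] width=5 -> value=23 (bin 10111); offset now 5 = byte 0 bit 5; 27 bits remain
Read 2: bits[5:9] width=4 -> value=3 (bin 0011); offset now 9 = byte 1 bit 1; 23 bits remain
Read 3: bits[9:18] width=9 -> value=182 (bin 010110110); offset now 18 = byte 2 bit 2; 14 bits remain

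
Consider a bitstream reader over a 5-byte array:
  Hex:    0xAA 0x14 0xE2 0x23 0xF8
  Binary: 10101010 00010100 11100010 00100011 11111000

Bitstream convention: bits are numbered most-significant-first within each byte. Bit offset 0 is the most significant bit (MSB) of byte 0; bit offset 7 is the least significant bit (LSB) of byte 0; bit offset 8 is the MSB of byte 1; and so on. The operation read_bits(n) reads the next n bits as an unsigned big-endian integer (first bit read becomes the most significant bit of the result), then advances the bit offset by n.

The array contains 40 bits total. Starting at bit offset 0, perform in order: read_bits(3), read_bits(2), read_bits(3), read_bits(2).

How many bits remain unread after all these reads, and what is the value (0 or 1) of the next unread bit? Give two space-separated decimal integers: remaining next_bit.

Read 1: bits[0:3] width=3 -> value=5 (bin 101); offset now 3 = byte 0 bit 3; 37 bits remain
Read 2: bits[3:5] width=2 -> value=1 (bin 01); offset now 5 = byte 0 bit 5; 35 bits remain
Read 3: bits[5:8] width=3 -> value=2 (bin 010); offset now 8 = byte 1 bit 0; 32 bits remain
Read 4: bits[8:10] width=2 -> value=0 (bin 00); offset now 10 = byte 1 bit 2; 30 bits remain

Answer: 30 0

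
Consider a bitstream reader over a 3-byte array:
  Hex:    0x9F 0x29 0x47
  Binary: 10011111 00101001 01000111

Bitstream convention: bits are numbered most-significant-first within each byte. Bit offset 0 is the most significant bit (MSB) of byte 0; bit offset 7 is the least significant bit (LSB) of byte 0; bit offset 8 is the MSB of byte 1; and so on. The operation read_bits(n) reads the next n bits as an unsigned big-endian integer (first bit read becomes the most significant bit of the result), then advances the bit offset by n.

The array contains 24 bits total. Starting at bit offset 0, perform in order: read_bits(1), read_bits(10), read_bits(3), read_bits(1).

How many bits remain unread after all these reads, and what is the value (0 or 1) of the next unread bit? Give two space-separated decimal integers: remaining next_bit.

Read 1: bits[0:1] width=1 -> value=1 (bin 1); offset now 1 = byte 0 bit 1; 23 bits remain
Read 2: bits[1:11] width=10 -> value=249 (bin 0011111001); offset now 11 = byte 1 bit 3; 13 bits remain
Read 3: bits[11:14] width=3 -> value=2 (bin 010); offset now 14 = byte 1 bit 6; 10 bits remain
Read 4: bits[14:15] width=1 -> value=0 (bin 0); offset now 15 = byte 1 bit 7; 9 bits remain

Answer: 9 1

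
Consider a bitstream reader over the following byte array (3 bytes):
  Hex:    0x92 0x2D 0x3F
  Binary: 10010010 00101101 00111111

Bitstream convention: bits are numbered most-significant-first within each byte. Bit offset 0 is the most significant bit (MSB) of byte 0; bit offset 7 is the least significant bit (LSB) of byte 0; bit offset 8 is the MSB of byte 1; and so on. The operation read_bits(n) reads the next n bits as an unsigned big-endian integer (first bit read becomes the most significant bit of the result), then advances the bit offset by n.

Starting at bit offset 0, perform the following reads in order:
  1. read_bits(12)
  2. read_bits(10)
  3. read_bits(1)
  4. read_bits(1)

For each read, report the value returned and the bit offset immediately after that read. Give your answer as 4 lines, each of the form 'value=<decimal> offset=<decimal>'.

Read 1: bits[0:12] width=12 -> value=2338 (bin 100100100010); offset now 12 = byte 1 bit 4; 12 bits remain
Read 2: bits[12:22] width=10 -> value=847 (bin 1101001111); offset now 22 = byte 2 bit 6; 2 bits remain
Read 3: bits[22:23] width=1 -> value=1 (bin 1); offset now 23 = byte 2 bit 7; 1 bits remain
Read 4: bits[23:24] width=1 -> value=1 (bin 1); offset now 24 = byte 3 bit 0; 0 bits remain

Answer: value=2338 offset=12
value=847 offset=22
value=1 offset=23
value=1 offset=24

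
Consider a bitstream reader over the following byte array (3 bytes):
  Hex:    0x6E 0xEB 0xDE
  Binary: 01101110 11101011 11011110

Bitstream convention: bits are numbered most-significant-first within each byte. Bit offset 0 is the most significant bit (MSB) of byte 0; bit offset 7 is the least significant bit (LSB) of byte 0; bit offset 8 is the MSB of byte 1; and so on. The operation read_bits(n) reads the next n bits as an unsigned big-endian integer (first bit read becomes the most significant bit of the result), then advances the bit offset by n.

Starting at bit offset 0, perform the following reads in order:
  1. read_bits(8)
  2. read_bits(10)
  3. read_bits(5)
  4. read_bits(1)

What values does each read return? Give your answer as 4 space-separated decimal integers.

Answer: 110 943 15 0

Derivation:
Read 1: bits[0:8] width=8 -> value=110 (bin 01101110); offset now 8 = byte 1 bit 0; 16 bits remain
Read 2: bits[8:18] width=10 -> value=943 (bin 1110101111); offset now 18 = byte 2 bit 2; 6 bits remain
Read 3: bits[18:23] width=5 -> value=15 (bin 01111); offset now 23 = byte 2 bit 7; 1 bits remain
Read 4: bits[23:24] width=1 -> value=0 (bin 0); offset now 24 = byte 3 bit 0; 0 bits remain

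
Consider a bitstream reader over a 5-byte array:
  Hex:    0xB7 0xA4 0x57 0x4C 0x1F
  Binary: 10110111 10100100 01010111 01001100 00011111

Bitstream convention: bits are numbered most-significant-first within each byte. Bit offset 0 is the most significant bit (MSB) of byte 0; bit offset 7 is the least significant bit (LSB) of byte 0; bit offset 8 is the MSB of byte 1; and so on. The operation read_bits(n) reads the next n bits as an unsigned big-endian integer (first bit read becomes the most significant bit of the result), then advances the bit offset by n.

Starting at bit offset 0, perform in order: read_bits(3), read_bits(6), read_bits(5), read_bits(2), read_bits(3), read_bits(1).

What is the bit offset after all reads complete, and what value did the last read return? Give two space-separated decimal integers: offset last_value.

Read 1: bits[0:3] width=3 -> value=5 (bin 101); offset now 3 = byte 0 bit 3; 37 bits remain
Read 2: bits[3:9] width=6 -> value=47 (bin 101111); offset now 9 = byte 1 bit 1; 31 bits remain
Read 3: bits[9:14] width=5 -> value=9 (bin 01001); offset now 14 = byte 1 bit 6; 26 bits remain
Read 4: bits[14:16] width=2 -> value=0 (bin 00); offset now 16 = byte 2 bit 0; 24 bits remain
Read 5: bits[16:19] width=3 -> value=2 (bin 010); offset now 19 = byte 2 bit 3; 21 bits remain
Read 6: bits[19:20] width=1 -> value=1 (bin 1); offset now 20 = byte 2 bit 4; 20 bits remain

Answer: 20 1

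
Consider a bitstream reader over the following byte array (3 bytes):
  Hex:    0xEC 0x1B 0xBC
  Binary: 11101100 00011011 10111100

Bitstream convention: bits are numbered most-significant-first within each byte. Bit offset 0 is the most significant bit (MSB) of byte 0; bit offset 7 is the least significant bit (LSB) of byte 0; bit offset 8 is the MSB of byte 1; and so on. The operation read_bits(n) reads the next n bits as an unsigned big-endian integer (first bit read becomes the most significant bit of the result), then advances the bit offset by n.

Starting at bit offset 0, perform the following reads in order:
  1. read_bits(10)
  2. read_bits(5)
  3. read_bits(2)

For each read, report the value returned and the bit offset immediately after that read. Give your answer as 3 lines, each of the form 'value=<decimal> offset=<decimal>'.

Read 1: bits[0:10] width=10 -> value=944 (bin 1110110000); offset now 10 = byte 1 bit 2; 14 bits remain
Read 2: bits[10:15] width=5 -> value=13 (bin 01101); offset now 15 = byte 1 bit 7; 9 bits remain
Read 3: bits[15:17] width=2 -> value=3 (bin 11); offset now 17 = byte 2 bit 1; 7 bits remain

Answer: value=944 offset=10
value=13 offset=15
value=3 offset=17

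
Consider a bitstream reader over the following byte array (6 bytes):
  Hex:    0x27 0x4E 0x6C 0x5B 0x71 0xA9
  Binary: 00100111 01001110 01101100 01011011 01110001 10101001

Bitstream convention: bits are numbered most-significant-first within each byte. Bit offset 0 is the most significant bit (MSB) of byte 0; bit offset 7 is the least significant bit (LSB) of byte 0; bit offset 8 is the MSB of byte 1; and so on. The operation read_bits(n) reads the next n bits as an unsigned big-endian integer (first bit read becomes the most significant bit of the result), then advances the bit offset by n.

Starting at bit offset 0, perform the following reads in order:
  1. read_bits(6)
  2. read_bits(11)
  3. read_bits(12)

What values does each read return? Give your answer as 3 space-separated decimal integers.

Answer: 9 1692 3467

Derivation:
Read 1: bits[0:6] width=6 -> value=9 (bin 001001); offset now 6 = byte 0 bit 6; 42 bits remain
Read 2: bits[6:17] width=11 -> value=1692 (bin 11010011100); offset now 17 = byte 2 bit 1; 31 bits remain
Read 3: bits[17:29] width=12 -> value=3467 (bin 110110001011); offset now 29 = byte 3 bit 5; 19 bits remain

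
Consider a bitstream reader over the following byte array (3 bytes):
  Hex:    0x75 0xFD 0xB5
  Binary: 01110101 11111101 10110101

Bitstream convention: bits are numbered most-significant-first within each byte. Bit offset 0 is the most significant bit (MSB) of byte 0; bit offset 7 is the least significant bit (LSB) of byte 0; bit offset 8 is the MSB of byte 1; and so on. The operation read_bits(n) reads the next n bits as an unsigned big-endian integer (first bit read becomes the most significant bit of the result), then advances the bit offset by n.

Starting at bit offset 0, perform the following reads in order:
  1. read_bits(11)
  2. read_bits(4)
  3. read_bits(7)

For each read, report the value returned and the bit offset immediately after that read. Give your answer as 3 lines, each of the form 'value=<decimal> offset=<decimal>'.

Read 1: bits[0:11] width=11 -> value=943 (bin 01110101111); offset now 11 = byte 1 bit 3; 13 bits remain
Read 2: bits[11:15] width=4 -> value=14 (bin 1110); offset now 15 = byte 1 bit 7; 9 bits remain
Read 3: bits[15:22] width=7 -> value=109 (bin 1101101); offset now 22 = byte 2 bit 6; 2 bits remain

Answer: value=943 offset=11
value=14 offset=15
value=109 offset=22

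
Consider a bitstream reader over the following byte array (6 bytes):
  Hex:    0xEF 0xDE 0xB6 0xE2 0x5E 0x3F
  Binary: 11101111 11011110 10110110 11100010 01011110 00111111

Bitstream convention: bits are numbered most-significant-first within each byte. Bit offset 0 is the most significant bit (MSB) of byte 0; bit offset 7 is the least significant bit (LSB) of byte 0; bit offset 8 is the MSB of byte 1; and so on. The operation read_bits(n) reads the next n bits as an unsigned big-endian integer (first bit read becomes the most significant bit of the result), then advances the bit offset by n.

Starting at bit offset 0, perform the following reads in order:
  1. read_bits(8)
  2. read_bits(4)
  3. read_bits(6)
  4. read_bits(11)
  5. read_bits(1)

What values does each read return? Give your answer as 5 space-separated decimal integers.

Read 1: bits[0:8] width=8 -> value=239 (bin 11101111); offset now 8 = byte 1 bit 0; 40 bits remain
Read 2: bits[8:12] width=4 -> value=13 (bin 1101); offset now 12 = byte 1 bit 4; 36 bits remain
Read 3: bits[12:18] width=6 -> value=58 (bin 111010); offset now 18 = byte 2 bit 2; 30 bits remain
Read 4: bits[18:29] width=11 -> value=1756 (bin 11011011100); offset now 29 = byte 3 bit 5; 19 bits remain
Read 5: bits[29:30] width=1 -> value=0 (bin 0); offset now 30 = byte 3 bit 6; 18 bits remain

Answer: 239 13 58 1756 0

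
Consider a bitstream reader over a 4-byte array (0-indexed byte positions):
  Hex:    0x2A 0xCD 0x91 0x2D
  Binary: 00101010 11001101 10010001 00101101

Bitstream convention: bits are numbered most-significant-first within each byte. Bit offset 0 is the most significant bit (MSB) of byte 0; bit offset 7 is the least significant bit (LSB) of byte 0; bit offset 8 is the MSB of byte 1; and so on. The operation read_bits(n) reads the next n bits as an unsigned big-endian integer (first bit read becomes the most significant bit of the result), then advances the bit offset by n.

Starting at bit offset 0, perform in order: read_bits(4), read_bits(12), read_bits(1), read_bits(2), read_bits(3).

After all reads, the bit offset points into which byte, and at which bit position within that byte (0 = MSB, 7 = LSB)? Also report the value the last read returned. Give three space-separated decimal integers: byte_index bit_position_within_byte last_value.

Answer: 2 6 4

Derivation:
Read 1: bits[0:4] width=4 -> value=2 (bin 0010); offset now 4 = byte 0 bit 4; 28 bits remain
Read 2: bits[4:16] width=12 -> value=2765 (bin 101011001101); offset now 16 = byte 2 bit 0; 16 bits remain
Read 3: bits[16:17] width=1 -> value=1 (bin 1); offset now 17 = byte 2 bit 1; 15 bits remain
Read 4: bits[17:19] width=2 -> value=0 (bin 00); offset now 19 = byte 2 bit 3; 13 bits remain
Read 5: bits[19:22] width=3 -> value=4 (bin 100); offset now 22 = byte 2 bit 6; 10 bits remain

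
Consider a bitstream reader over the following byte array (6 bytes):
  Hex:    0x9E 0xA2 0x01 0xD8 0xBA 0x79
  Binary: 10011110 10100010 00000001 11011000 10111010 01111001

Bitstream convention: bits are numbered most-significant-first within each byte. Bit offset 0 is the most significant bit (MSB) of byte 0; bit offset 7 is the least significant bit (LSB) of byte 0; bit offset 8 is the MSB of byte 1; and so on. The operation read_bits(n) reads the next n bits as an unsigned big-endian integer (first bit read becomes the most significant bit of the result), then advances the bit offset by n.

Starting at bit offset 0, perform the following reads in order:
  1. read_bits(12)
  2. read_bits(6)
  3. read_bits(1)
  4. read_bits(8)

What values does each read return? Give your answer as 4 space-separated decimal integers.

Answer: 2538 8 0 14

Derivation:
Read 1: bits[0:12] width=12 -> value=2538 (bin 100111101010); offset now 12 = byte 1 bit 4; 36 bits remain
Read 2: bits[12:18] width=6 -> value=8 (bin 001000); offset now 18 = byte 2 bit 2; 30 bits remain
Read 3: bits[18:19] width=1 -> value=0 (bin 0); offset now 19 = byte 2 bit 3; 29 bits remain
Read 4: bits[19:27] width=8 -> value=14 (bin 00001110); offset now 27 = byte 3 bit 3; 21 bits remain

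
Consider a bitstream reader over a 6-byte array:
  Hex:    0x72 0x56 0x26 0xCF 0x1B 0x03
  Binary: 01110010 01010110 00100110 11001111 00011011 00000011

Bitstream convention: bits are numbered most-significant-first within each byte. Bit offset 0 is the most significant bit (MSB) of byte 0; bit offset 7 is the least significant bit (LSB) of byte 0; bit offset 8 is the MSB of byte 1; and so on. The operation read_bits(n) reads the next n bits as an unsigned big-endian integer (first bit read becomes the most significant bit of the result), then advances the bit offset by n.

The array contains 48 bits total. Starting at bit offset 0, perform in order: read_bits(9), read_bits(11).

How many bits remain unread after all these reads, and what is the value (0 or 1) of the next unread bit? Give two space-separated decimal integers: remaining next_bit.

Read 1: bits[0:9] width=9 -> value=228 (bin 011100100); offset now 9 = byte 1 bit 1; 39 bits remain
Read 2: bits[9:20] width=11 -> value=1378 (bin 10101100010); offset now 20 = byte 2 bit 4; 28 bits remain

Answer: 28 0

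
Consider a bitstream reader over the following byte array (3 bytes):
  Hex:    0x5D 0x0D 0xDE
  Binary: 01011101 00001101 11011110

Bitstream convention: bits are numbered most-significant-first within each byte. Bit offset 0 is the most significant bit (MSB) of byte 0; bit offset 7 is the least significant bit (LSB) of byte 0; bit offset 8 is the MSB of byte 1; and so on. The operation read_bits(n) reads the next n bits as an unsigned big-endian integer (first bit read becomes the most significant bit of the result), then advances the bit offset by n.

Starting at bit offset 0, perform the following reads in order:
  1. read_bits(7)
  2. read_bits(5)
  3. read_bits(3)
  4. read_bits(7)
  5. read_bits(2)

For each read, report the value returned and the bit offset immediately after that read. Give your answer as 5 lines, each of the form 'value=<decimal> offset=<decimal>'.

Read 1: bits[0:7] width=7 -> value=46 (bin 0101110); offset now 7 = byte 0 bit 7; 17 bits remain
Read 2: bits[7:12] width=5 -> value=16 (bin 10000); offset now 12 = byte 1 bit 4; 12 bits remain
Read 3: bits[12:15] width=3 -> value=6 (bin 110); offset now 15 = byte 1 bit 7; 9 bits remain
Read 4: bits[15:22] width=7 -> value=119 (bin 1110111); offset now 22 = byte 2 bit 6; 2 bits remain
Read 5: bits[22:24] width=2 -> value=2 (bin 10); offset now 24 = byte 3 bit 0; 0 bits remain

Answer: value=46 offset=7
value=16 offset=12
value=6 offset=15
value=119 offset=22
value=2 offset=24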